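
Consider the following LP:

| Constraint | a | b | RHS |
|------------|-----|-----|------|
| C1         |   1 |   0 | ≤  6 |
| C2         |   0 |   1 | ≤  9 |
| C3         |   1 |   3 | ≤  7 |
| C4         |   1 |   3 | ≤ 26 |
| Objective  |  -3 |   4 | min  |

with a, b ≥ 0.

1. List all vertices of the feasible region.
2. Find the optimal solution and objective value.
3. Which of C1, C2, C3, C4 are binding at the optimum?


1. (0, 0), (6, 0), (6, 0.3333), (0, 2.333)
2. a = 6, b = 0, z = -18
3. C1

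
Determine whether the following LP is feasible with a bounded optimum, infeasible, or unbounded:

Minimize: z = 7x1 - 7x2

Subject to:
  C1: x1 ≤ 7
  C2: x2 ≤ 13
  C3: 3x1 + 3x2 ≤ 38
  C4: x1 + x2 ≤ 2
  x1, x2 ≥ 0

Feasible with a bounded optimal solution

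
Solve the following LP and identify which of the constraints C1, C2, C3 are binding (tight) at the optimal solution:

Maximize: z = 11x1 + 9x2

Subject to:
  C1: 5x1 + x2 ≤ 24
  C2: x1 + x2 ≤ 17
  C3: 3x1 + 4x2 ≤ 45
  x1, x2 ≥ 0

At x1 = 3, x2 = 9, compute slack b - a·x for each constraint:
  C1: 24 − 24 = 0  (binding)
  C2: 17 − 12 = 5  (slack)
  C3: 45 − 45 = 0  (binding)

Optimal: x1 = 3, x2 = 9
Binding: C1, C3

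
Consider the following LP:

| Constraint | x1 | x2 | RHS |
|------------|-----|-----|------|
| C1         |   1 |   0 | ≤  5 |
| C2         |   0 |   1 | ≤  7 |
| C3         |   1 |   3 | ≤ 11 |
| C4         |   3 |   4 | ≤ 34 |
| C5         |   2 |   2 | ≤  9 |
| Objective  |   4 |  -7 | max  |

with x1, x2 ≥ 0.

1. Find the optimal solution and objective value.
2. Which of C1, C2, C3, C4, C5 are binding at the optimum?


1. x1 = 4.5, x2 = 0, z = 18
2. C5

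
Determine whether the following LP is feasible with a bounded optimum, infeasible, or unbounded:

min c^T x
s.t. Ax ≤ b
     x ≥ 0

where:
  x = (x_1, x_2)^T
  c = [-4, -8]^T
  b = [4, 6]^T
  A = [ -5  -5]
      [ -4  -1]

Unbounded (objective can decrease without bound)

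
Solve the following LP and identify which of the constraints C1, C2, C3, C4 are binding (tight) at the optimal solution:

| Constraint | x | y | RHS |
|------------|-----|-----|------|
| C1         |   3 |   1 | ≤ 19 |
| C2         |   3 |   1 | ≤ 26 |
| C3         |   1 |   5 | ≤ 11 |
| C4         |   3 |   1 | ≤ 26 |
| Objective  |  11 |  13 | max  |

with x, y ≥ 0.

At x = 6, y = 1, compute slack b - a·x for each constraint:
  C1: 19 − 19 = 0  (binding)
  C2: 26 − 19 = 7  (slack)
  C3: 11 − 11 = 0  (binding)
  C4: 26 − 19 = 7  (slack)

Optimal: x = 6, y = 1
Binding: C1, C3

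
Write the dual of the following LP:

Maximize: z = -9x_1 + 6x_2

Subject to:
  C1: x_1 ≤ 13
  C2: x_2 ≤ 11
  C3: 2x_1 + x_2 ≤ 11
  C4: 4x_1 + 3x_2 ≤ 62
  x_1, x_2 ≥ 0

Primal max cᵀx s.t. Ax ≤ b, x ≥ 0  →  Dual min bᵀy s.t. Aᵀy ≥ c, y ≥ 0.

Minimize: z = 13y1 + 11y2 + 11y3 + 62y4

Subject to:
  y1 + 2y3 + 4y4 ≥ -9
  y2 + y3 + 3y4 ≥ 6
  y1, y2, y3, y4 ≥ 0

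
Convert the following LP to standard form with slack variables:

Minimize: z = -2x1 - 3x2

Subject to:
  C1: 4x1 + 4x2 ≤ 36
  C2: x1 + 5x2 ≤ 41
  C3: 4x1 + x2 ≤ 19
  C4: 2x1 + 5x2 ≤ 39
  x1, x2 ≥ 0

min z = -2x1 - 3x2

s.t.
  4x1 + 4x2 + s1 = 36
  x1 + 5x2 + s2 = 41
  4x1 + x2 + s3 = 19
  2x1 + 5x2 + s4 = 39
  x1, x2, s1, s2, s3, s4 ≥ 0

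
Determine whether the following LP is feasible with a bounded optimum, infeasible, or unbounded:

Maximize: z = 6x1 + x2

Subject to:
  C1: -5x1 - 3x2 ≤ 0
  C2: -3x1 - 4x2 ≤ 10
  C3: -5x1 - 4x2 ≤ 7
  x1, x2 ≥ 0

Unbounded (objective can increase without bound)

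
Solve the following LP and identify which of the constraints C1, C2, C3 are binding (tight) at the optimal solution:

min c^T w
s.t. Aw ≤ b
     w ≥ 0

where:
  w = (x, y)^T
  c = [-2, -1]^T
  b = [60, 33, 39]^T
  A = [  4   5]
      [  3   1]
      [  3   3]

At x = 10, y = 3, compute slack b - a·x for each constraint:
  C1: 60 − 55 = 5  (slack)
  C2: 33 − 33 = 0  (binding)
  C3: 39 − 39 = 0  (binding)

Optimal: x = 10, y = 3
Binding: C2, C3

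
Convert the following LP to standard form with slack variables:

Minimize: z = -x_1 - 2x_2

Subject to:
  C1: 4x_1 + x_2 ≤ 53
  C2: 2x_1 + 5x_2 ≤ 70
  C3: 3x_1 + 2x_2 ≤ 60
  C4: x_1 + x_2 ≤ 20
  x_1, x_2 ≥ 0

min z = -x_1 - 2x_2

s.t.
  4x_1 + x_2 + s1 = 53
  2x_1 + 5x_2 + s2 = 70
  3x_1 + 2x_2 + s3 = 60
  x_1 + x_2 + s4 = 20
  x_1, x_2, s1, s2, s3, s4 ≥ 0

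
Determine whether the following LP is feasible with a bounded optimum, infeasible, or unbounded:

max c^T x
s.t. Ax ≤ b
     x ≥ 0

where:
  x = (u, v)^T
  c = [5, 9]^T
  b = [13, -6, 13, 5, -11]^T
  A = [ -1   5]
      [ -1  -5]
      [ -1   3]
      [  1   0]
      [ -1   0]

Infeasible (no feasible solution exists)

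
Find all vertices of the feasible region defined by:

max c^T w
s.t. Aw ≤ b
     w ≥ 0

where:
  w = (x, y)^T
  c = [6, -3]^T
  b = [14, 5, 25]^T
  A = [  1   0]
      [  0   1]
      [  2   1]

(0, 0), (12.5, 0), (10, 5), (0, 5)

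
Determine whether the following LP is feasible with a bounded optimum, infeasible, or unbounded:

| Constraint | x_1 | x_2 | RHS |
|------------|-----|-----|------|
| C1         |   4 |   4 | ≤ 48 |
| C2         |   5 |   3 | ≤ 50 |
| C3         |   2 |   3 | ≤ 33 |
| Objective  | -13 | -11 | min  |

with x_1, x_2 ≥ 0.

Feasible with a bounded optimal solution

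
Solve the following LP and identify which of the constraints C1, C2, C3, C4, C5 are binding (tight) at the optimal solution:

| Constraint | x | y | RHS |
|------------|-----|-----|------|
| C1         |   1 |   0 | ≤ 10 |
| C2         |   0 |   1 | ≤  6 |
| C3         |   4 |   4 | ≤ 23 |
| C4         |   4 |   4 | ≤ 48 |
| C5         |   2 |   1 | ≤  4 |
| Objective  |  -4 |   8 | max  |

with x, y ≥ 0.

At x = 0, y = 4, compute slack b - a·x for each constraint:
  C1: 10 − 0 = 10  (slack)
  C2: 6 − 4 = 2  (slack)
  C3: 23 − 16 = 7  (slack)
  C4: 48 − 16 = 32  (slack)
  C5: 4 − 4 = 0  (binding)

Optimal: x = 0, y = 4
Binding: C5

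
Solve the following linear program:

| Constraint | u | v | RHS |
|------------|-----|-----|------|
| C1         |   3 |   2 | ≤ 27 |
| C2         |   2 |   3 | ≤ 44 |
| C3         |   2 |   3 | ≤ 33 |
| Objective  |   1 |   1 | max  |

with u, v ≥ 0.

Evaluate the objective at each vertex of the feasible region:
  z(0, 0) = 0
  z(9, 0) = 9
  z(3, 9) = 12  ←
  z(0, 11) = 11
The maximum is at u = 3, v = 9.

u = 3, v = 9, z = 12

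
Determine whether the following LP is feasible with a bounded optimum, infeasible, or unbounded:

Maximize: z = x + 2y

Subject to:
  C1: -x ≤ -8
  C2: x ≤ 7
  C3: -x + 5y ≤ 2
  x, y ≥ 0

Infeasible (no feasible solution exists)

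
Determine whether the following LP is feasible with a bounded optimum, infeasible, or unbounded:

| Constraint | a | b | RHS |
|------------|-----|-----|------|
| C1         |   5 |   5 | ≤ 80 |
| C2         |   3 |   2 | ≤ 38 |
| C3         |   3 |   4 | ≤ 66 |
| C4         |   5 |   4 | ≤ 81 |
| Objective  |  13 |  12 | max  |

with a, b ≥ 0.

Feasible with a bounded optimal solution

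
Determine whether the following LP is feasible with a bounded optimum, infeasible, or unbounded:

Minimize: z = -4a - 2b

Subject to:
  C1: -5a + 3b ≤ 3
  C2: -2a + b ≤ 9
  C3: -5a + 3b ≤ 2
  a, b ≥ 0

Unbounded (objective can decrease without bound)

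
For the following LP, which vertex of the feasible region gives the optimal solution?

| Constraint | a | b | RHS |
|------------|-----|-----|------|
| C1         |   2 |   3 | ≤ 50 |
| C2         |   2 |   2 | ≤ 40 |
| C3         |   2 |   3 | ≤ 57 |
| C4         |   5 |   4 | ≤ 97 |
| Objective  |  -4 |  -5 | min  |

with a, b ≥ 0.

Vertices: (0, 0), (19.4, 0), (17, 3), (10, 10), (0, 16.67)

Evaluate the objective at each vertex of the feasible region:
  z(0, 0) = 0
  z(19.4, 0) = -77.6
  z(17, 3) = -83
  z(10, 10) = -90  ←
  z(0, 16.67) = -83.33
The minimum is at a = 10, b = 10.

(10, 10)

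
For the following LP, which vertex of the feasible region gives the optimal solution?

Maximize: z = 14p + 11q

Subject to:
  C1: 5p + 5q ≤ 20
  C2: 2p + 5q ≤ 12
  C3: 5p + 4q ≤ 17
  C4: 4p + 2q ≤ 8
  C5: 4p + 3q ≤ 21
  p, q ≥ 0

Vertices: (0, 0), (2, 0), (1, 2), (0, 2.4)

Evaluate the objective at each vertex of the feasible region:
  z(0, 0) = 0
  z(2, 0) = 28
  z(1, 2) = 36  ←
  z(0, 2.4) = 26.4
The maximum is at p = 1, q = 2.

(1, 2)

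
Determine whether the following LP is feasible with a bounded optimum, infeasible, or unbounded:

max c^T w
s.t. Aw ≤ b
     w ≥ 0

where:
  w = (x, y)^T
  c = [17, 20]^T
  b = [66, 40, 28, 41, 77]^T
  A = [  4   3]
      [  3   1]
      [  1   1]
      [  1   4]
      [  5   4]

Feasible with a bounded optimal solution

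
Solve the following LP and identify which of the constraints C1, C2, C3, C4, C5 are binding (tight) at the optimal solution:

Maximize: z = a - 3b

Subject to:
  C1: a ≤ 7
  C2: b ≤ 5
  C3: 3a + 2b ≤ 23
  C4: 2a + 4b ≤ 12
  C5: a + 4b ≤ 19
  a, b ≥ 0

At a = 6, b = 0, compute slack b - a·x for each constraint:
  C1: 7 − 6 = 1  (slack)
  C2: 5 − 0 = 5  (slack)
  C3: 23 − 18 = 5  (slack)
  C4: 12 − 12 = 0  (binding)
  C5: 19 − 6 = 13  (slack)

Optimal: a = 6, b = 0
Binding: C4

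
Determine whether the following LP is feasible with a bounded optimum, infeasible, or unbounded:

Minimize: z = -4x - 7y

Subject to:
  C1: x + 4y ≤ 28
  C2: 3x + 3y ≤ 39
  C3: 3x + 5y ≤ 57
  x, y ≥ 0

Feasible with a bounded optimal solution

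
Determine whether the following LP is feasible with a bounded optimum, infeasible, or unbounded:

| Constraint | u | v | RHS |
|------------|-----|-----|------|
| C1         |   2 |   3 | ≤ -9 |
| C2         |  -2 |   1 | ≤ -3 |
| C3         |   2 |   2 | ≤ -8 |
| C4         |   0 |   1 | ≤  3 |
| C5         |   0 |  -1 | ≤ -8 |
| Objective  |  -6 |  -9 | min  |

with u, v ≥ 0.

Infeasible (no feasible solution exists)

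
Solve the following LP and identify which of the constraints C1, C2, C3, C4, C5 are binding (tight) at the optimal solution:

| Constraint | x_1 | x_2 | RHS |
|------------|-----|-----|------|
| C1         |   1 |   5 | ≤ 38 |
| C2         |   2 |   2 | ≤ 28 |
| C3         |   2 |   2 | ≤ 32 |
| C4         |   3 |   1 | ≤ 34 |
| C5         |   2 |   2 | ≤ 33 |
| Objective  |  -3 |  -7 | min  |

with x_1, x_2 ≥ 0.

At x_1 = 8, x_2 = 6, compute slack b - a·x for each constraint:
  C1: 38 − 38 = 0  (binding)
  C2: 28 − 28 = 0  (binding)
  C3: 32 − 28 = 4  (slack)
  C4: 34 − 30 = 4  (slack)
  C5: 33 − 28 = 5  (slack)

Optimal: x_1 = 8, x_2 = 6
Binding: C1, C2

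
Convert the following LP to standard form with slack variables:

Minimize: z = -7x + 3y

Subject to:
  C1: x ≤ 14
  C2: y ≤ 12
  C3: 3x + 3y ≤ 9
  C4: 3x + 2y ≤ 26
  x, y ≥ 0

min z = -7x + 3y

s.t.
  x + s1 = 14
  y + s2 = 12
  3x + 3y + s3 = 9
  3x + 2y + s4 = 26
  x, y, s1, s2, s3, s4 ≥ 0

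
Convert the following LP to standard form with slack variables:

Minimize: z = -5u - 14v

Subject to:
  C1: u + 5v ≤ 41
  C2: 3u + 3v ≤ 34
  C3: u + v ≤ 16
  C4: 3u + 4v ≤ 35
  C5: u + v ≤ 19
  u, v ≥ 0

min z = -5u - 14v

s.t.
  u + 5v + s1 = 41
  3u + 3v + s2 = 34
  u + v + s3 = 16
  3u + 4v + s4 = 35
  u + v + s5 = 19
  u, v, s1, s2, s3, s4, s5 ≥ 0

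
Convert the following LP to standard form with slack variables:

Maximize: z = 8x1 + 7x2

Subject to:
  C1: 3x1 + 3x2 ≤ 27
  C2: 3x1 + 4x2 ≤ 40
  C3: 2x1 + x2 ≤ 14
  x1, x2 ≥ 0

max z = 8x1 + 7x2

s.t.
  3x1 + 3x2 + s1 = 27
  3x1 + 4x2 + s2 = 40
  2x1 + x2 + s3 = 14
  x1, x2, s1, s2, s3 ≥ 0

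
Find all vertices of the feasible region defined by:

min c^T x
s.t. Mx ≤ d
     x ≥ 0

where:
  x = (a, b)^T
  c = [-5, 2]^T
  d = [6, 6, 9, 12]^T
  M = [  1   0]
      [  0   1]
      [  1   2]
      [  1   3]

(0, 0), (6, 0), (6, 1.5), (3, 3), (0, 4)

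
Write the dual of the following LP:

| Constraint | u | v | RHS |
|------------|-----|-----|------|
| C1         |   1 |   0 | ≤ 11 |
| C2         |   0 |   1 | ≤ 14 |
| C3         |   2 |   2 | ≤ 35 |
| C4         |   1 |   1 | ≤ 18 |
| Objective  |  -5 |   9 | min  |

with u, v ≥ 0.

Primal min cᵀx s.t. Ax ≤ b, x ≥ 0  →  Dual max −bᵀy s.t. Aᵀy ≥ −c, y ≥ 0.

Maximize: z = -11y1 - 14y2 - 35y3 - 18y4

Subject to:
  y1 + 2y3 + y4 ≥ 5
  y2 + 2y3 + y4 ≥ -9
  y1, y2, y3, y4 ≥ 0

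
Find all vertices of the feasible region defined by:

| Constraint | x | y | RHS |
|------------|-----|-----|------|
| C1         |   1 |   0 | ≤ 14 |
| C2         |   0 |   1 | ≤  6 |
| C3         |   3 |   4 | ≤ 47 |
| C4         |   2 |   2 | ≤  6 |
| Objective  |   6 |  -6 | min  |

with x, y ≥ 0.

(0, 0), (3, 0), (0, 3)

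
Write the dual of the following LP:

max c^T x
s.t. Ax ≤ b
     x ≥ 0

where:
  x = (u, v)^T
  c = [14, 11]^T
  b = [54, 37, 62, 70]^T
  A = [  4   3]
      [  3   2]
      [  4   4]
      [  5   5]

Primal max cᵀx s.t. Ax ≤ b, x ≥ 0  →  Dual min bᵀy s.t. Aᵀy ≥ c, y ≥ 0.

Minimize: z = 54y1 + 37y2 + 62y3 + 70y4

Subject to:
  4y1 + 3y2 + 4y3 + 5y4 ≥ 14
  3y1 + 2y2 + 4y3 + 5y4 ≥ 11
  y1, y2, y3, y4 ≥ 0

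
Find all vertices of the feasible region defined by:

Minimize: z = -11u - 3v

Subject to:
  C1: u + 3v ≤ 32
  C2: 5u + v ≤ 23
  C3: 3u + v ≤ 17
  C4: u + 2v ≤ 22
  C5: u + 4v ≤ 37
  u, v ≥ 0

(0, 0), (4.6, 0), (3, 8), (2.818, 8.545), (0, 9.25)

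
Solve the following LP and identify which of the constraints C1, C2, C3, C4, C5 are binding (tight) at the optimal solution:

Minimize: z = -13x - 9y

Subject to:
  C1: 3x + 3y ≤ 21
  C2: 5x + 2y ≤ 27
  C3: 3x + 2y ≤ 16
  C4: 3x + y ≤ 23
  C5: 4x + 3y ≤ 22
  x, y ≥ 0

At x = 4, y = 2, compute slack b - a·x for each constraint:
  C1: 21 − 18 = 3  (slack)
  C2: 27 − 24 = 3  (slack)
  C3: 16 − 16 = 0  (binding)
  C4: 23 − 14 = 9  (slack)
  C5: 22 − 22 = 0  (binding)

Optimal: x = 4, y = 2
Binding: C3, C5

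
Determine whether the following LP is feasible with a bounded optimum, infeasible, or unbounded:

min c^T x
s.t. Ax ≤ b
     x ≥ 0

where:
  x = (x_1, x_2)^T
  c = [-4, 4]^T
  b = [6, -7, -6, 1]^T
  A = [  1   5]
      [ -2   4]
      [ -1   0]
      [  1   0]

Infeasible (no feasible solution exists)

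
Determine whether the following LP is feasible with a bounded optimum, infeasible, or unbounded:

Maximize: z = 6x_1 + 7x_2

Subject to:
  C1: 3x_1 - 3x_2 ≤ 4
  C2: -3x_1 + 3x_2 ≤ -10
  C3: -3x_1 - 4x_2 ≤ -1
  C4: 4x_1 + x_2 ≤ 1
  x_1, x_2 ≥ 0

Infeasible (no feasible solution exists)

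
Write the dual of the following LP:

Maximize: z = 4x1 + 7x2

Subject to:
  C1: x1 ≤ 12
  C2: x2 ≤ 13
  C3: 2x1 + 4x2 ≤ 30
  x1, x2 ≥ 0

Primal max cᵀx s.t. Ax ≤ b, x ≥ 0  →  Dual min bᵀy s.t. Aᵀy ≥ c, y ≥ 0.

Minimize: z = 12y1 + 13y2 + 30y3

Subject to:
  y1 + 2y3 ≥ 4
  y2 + 4y3 ≥ 7
  y1, y2, y3 ≥ 0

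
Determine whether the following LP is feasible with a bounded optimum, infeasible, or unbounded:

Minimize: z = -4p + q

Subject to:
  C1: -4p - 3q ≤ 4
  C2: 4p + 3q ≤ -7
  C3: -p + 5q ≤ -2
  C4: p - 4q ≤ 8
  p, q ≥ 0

Infeasible (no feasible solution exists)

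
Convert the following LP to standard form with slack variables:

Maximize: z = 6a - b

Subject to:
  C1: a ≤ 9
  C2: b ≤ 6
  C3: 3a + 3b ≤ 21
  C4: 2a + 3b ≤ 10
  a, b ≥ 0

max z = 6a - b

s.t.
  a + s1 = 9
  b + s2 = 6
  3a + 3b + s3 = 21
  2a + 3b + s4 = 10
  a, b, s1, s2, s3, s4 ≥ 0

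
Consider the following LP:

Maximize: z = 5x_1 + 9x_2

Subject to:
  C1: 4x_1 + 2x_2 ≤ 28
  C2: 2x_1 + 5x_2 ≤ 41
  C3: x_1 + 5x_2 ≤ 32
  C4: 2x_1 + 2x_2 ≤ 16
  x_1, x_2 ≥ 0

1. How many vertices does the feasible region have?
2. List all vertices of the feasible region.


1. 5
2. (0, 0), (7, 0), (6, 2), (2, 6), (0, 6.4)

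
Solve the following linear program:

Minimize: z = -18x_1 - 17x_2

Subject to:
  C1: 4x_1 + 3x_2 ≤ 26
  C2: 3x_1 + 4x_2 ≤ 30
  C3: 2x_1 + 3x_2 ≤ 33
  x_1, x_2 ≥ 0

Evaluate the objective at each vertex of the feasible region:
  z(0, 0) = 0
  z(6.5, 0) = -117
  z(2, 6) = -138  ←
  z(0, 7.5) = -127.5
The minimum is at x_1 = 2, x_2 = 6.

x_1 = 2, x_2 = 6, z = -138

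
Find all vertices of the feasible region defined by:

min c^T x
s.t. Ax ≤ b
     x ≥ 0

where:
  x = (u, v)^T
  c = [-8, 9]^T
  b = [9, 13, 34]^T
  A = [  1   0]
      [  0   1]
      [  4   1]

(0, 0), (8.5, 0), (5.25, 13), (0, 13)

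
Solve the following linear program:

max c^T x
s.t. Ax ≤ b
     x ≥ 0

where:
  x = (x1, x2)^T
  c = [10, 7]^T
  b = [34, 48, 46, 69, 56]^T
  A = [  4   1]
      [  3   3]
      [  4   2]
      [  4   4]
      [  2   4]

Evaluate the objective at each vertex of the feasible region:
  z(0, 0) = 0
  z(8.5, 0) = 85
  z(6, 10) = 130  ←
  z(4, 12) = 124
  z(0, 14) = 98
The maximum is at x1 = 6, x2 = 10.

x1 = 6, x2 = 10, z = 130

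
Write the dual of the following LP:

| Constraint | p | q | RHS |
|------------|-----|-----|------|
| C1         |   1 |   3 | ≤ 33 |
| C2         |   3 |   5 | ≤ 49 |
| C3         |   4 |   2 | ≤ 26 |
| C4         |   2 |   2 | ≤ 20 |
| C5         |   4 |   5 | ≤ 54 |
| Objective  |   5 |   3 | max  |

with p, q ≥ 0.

Primal max cᵀx s.t. Ax ≤ b, x ≥ 0  →  Dual min bᵀy s.t. Aᵀy ≥ c, y ≥ 0.

Minimize: z = 33y1 + 49y2 + 26y3 + 20y4 + 54y5

Subject to:
  y1 + 3y2 + 4y3 + 2y4 + 4y5 ≥ 5
  3y1 + 5y2 + 2y3 + 2y4 + 5y5 ≥ 3
  y1, y2, y3, y4, y5 ≥ 0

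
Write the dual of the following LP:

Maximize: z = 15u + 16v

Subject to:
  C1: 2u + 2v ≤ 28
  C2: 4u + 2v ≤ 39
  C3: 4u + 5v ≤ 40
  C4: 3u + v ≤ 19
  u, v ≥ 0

Primal max cᵀx s.t. Ax ≤ b, x ≥ 0  →  Dual min bᵀy s.t. Aᵀy ≥ c, y ≥ 0.

Minimize: z = 28y1 + 39y2 + 40y3 + 19y4

Subject to:
  2y1 + 4y2 + 4y3 + 3y4 ≥ 15
  2y1 + 2y2 + 5y3 + y4 ≥ 16
  y1, y2, y3, y4 ≥ 0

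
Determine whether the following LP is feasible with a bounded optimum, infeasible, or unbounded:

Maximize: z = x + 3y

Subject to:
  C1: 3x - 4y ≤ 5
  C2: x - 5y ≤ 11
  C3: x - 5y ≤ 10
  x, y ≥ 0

Unbounded (objective can increase without bound)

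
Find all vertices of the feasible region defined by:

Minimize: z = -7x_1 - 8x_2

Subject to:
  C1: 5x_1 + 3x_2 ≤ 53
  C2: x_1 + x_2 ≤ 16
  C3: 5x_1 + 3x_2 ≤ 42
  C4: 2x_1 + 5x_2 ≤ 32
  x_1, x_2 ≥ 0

(0, 0), (8.4, 0), (6, 4), (0, 6.4)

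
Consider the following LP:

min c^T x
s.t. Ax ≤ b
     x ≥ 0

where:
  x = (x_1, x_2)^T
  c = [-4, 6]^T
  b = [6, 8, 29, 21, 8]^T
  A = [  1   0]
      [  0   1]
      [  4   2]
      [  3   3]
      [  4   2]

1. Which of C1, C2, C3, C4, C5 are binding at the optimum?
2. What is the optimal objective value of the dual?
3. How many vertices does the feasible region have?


1. C5
2. -8
3. 3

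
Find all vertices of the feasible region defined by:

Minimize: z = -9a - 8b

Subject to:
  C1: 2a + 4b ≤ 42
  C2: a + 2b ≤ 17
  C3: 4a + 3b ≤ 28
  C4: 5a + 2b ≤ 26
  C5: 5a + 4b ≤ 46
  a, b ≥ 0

(0, 0), (5.2, 0), (3.143, 5.143), (1, 8), (0, 8.5)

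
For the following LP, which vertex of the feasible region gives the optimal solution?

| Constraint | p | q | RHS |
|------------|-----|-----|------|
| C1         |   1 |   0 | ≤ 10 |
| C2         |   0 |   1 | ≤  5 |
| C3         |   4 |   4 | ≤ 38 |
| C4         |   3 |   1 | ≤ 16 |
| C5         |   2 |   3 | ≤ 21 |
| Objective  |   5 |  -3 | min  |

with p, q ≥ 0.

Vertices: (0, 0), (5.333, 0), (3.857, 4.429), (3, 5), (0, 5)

Evaluate the objective at each vertex of the feasible region:
  z(0, 0) = 0
  z(5.333, 0) = 26.67
  z(3.857, 4.429) = 6
  z(3, 5) = 0
  z(0, 5) = -15  ←
The minimum is at p = 0, q = 5.

(0, 5)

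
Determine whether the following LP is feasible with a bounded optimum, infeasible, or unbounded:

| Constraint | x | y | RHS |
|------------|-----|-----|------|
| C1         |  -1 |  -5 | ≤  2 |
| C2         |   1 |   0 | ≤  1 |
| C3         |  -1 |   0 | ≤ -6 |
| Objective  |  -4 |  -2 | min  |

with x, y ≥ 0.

Infeasible (no feasible solution exists)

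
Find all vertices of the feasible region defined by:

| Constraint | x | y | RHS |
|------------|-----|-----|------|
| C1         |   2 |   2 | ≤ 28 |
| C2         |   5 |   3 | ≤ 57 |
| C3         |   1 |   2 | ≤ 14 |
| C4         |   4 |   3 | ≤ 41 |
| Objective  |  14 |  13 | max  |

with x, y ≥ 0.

(0, 0), (10.25, 0), (8, 3), (0, 7)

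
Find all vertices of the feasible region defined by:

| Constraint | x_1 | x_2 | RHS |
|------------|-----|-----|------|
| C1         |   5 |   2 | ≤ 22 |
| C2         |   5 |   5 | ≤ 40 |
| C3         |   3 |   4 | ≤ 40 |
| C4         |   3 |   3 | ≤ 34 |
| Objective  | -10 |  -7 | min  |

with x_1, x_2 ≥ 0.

(0, 0), (4.4, 0), (2, 6), (0, 8)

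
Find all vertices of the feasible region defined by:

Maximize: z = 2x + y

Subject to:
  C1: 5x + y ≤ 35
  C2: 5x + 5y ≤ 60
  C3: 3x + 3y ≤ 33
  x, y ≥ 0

(0, 0), (7, 0), (6, 5), (0, 11)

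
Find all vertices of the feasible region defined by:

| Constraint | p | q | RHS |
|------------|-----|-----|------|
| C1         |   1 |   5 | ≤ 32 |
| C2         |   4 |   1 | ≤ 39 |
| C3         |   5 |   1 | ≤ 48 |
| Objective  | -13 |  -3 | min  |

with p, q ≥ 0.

(0, 0), (9.6, 0), (9, 3), (8.579, 4.684), (0, 6.4)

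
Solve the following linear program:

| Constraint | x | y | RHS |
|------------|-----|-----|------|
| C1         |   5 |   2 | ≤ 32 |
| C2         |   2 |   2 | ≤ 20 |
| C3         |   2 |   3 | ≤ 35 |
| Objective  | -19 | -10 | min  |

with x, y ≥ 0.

Evaluate the objective at each vertex of the feasible region:
  z(0, 0) = 0
  z(6.4, 0) = -121.6
  z(4, 6) = -136  ←
  z(0, 10) = -100
The minimum is at x = 4, y = 6.

x = 4, y = 6, z = -136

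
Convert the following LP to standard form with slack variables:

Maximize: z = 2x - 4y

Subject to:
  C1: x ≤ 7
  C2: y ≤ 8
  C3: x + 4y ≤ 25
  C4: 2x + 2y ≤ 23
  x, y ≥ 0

max z = 2x - 4y

s.t.
  x + s1 = 7
  y + s2 = 8
  x + 4y + s3 = 25
  2x + 2y + s4 = 23
  x, y, s1, s2, s3, s4 ≥ 0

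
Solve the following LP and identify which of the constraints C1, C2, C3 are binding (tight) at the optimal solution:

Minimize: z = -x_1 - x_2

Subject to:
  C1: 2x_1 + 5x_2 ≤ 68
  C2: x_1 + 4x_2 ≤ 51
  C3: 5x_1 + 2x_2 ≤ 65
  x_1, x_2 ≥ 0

At x_1 = 9, x_2 = 10, compute slack b - a·x for each constraint:
  C1: 68 − 68 = 0  (binding)
  C2: 51 − 49 = 2  (slack)
  C3: 65 − 65 = 0  (binding)

Optimal: x_1 = 9, x_2 = 10
Binding: C1, C3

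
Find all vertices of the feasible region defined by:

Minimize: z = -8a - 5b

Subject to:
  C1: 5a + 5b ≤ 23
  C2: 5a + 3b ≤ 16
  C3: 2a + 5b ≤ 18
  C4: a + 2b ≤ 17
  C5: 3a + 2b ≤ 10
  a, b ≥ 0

(0, 0), (3.2, 0), (2, 2), (1.273, 3.091), (0, 3.6)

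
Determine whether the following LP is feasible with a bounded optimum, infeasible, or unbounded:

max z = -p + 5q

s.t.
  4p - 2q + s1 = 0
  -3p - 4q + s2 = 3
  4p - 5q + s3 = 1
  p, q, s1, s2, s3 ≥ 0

Unbounded (objective can increase without bound)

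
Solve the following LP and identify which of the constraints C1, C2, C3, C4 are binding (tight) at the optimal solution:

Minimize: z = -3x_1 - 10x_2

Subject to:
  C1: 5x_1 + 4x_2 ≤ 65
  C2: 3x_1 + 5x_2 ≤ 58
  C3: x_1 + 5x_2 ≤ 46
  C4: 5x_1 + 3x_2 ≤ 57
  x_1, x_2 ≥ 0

At x_1 = 6, x_2 = 8, compute slack b - a·x for each constraint:
  C1: 65 − 62 = 3  (slack)
  C2: 58 − 58 = 0  (binding)
  C3: 46 − 46 = 0  (binding)
  C4: 57 − 54 = 3  (slack)

Optimal: x_1 = 6, x_2 = 8
Binding: C2, C3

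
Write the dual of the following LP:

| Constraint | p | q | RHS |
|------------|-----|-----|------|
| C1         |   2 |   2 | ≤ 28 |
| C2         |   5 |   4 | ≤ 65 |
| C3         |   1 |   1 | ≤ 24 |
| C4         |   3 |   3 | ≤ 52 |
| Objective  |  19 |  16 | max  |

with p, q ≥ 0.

Primal max cᵀx s.t. Ax ≤ b, x ≥ 0  →  Dual min bᵀy s.t. Aᵀy ≥ c, y ≥ 0.

Minimize: z = 28y1 + 65y2 + 24y3 + 52y4

Subject to:
  2y1 + 5y2 + y3 + 3y4 ≥ 19
  2y1 + 4y2 + y3 + 3y4 ≥ 16
  y1, y2, y3, y4 ≥ 0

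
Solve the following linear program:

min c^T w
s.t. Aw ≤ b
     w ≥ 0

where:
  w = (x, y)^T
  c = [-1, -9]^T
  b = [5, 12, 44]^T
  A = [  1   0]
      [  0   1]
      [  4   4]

Evaluate the objective at each vertex of the feasible region:
  z(0, 0) = 0
  z(5, 0) = -5
  z(5, 6) = -59
  z(0, 11) = -99  ←
The minimum is at x = 0, y = 11.

x = 0, y = 11, z = -99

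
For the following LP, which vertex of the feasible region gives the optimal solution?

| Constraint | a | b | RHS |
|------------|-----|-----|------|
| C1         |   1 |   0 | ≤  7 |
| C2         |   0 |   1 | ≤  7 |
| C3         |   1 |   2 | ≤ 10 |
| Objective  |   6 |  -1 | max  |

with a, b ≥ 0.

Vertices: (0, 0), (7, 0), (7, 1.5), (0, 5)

Evaluate the objective at each vertex of the feasible region:
  z(0, 0) = 0
  z(7, 0) = 42  ←
  z(7, 1.5) = 40.5
  z(0, 5) = -5
The maximum is at a = 7, b = 0.

(7, 0)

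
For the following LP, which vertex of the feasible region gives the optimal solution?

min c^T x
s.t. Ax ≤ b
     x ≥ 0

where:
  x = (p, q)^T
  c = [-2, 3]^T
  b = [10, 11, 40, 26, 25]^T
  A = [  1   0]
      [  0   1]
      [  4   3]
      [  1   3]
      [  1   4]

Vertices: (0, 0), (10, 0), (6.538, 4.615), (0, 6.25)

Evaluate the objective at each vertex of the feasible region:
  z(0, 0) = 0
  z(10, 0) = -20  ←
  z(6.538, 4.615) = 0.7692
  z(0, 6.25) = 18.75
The minimum is at p = 10, q = 0.

(10, 0)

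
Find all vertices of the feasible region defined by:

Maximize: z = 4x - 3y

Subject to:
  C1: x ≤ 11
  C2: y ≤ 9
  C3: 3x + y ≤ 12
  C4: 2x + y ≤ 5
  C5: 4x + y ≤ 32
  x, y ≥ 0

(0, 0), (2.5, 0), (0, 5)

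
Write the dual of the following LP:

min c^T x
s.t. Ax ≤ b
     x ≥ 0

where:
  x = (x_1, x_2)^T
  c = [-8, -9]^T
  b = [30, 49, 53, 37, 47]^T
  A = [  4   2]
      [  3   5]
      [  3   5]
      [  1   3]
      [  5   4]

Primal min cᵀx s.t. Ax ≤ b, x ≥ 0  →  Dual max −bᵀy s.t. Aᵀy ≥ −c, y ≥ 0.

Maximize: z = -30y1 - 49y2 - 53y3 - 37y4 - 47y5

Subject to:
  4y1 + 3y2 + 3y3 + y4 + 5y5 ≥ 8
  2y1 + 5y2 + 5y3 + 3y4 + 4y5 ≥ 9
  y1, y2, y3, y4, y5 ≥ 0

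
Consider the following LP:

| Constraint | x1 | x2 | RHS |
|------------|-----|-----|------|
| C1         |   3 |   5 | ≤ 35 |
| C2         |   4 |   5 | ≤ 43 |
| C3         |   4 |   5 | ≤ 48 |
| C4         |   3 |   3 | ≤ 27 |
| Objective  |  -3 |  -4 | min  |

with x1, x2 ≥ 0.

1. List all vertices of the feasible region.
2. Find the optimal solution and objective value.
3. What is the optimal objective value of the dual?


1. (0, 0), (9, 0), (5, 4), (0, 7)
2. x1 = 5, x2 = 4, z = -31
3. -31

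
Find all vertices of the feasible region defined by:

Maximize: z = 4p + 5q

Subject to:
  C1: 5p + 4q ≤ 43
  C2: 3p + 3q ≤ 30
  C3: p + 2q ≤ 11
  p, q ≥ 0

(0, 0), (8.6, 0), (7, 2), (0, 5.5)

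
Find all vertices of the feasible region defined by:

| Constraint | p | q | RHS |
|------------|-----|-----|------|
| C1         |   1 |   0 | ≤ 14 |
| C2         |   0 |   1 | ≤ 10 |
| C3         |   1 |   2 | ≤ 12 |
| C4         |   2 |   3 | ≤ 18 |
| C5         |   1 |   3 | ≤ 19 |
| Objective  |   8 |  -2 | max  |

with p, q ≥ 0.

(0, 0), (9, 0), (0, 6)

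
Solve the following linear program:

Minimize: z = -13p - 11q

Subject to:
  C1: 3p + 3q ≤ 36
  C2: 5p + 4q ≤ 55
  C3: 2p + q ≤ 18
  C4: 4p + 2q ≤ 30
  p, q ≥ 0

Evaluate the objective at each vertex of the feasible region:
  z(0, 0) = 0
  z(7.5, 0) = -97.5
  z(3, 9) = -138  ←
  z(0, 12) = -132
The minimum is at p = 3, q = 9.

p = 3, q = 9, z = -138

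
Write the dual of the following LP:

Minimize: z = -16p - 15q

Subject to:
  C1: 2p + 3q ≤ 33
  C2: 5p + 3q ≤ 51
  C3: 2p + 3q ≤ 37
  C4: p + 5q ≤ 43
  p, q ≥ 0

Primal min cᵀx s.t. Ax ≤ b, x ≥ 0  →  Dual max −bᵀy s.t. Aᵀy ≥ −c, y ≥ 0.

Maximize: z = -33y1 - 51y2 - 37y3 - 43y4

Subject to:
  2y1 + 5y2 + 2y3 + y4 ≥ 16
  3y1 + 3y2 + 3y3 + 5y4 ≥ 15
  y1, y2, y3, y4 ≥ 0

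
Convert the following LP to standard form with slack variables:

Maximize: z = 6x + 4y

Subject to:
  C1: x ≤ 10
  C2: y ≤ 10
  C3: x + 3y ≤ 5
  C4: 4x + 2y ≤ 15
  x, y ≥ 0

max z = 6x + 4y

s.t.
  x + s1 = 10
  y + s2 = 10
  x + 3y + s3 = 5
  4x + 2y + s4 = 15
  x, y, s1, s2, s3, s4 ≥ 0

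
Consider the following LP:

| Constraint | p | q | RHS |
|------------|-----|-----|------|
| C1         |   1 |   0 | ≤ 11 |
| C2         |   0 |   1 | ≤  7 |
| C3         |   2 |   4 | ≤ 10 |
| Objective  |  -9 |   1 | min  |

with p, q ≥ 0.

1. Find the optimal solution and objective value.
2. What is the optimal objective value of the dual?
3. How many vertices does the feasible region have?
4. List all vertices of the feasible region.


1. p = 5, q = 0, z = -45
2. -45
3. 3
4. (0, 0), (5, 0), (0, 2.5)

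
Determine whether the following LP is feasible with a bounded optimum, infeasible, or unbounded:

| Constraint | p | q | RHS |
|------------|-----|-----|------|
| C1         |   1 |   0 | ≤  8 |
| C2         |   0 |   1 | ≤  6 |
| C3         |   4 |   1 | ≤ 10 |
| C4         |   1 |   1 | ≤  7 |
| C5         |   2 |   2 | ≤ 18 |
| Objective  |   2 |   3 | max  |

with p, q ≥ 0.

Feasible with a bounded optimal solution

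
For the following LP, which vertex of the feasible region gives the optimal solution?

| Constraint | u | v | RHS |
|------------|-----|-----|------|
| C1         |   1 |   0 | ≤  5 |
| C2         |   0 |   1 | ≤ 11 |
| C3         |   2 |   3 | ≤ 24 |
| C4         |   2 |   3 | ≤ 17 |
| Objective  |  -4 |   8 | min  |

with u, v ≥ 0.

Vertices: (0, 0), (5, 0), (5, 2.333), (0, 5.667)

Evaluate the objective at each vertex of the feasible region:
  z(0, 0) = 0
  z(5, 0) = -20  ←
  z(5, 2.333) = -1.333
  z(0, 5.667) = 45.33
The minimum is at u = 5, v = 0.

(5, 0)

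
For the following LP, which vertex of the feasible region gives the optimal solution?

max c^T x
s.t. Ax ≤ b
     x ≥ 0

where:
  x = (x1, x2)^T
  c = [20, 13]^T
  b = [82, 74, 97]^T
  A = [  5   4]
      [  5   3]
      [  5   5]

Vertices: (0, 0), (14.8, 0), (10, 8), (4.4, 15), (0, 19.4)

Evaluate the objective at each vertex of the feasible region:
  z(0, 0) = 0
  z(14.8, 0) = 296
  z(10, 8) = 304  ←
  z(4.4, 15) = 283
  z(0, 19.4) = 252.2
The maximum is at x1 = 10, x2 = 8.

(10, 8)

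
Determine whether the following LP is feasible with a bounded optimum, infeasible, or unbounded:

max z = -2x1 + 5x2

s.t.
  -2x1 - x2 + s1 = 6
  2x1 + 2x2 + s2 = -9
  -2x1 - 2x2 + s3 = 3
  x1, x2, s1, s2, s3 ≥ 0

Infeasible (no feasible solution exists)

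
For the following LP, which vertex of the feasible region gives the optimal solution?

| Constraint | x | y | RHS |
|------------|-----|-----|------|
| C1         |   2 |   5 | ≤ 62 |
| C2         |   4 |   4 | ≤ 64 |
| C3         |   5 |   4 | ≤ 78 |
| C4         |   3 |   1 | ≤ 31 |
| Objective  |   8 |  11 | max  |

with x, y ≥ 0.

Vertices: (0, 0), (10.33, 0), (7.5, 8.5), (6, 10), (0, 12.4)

Evaluate the objective at each vertex of the feasible region:
  z(0, 0) = 0
  z(10.33, 0) = 82.67
  z(7.5, 8.5) = 153.5
  z(6, 10) = 158  ←
  z(0, 12.4) = 136.4
The maximum is at x = 6, y = 10.

(6, 10)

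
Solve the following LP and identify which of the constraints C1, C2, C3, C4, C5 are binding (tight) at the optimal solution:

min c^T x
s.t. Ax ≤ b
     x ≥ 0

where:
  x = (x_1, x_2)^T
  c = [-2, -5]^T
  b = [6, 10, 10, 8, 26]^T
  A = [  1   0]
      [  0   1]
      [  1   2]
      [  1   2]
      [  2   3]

At x_1 = 0, x_2 = 4, compute slack b - a·x for each constraint:
  C1: 6 − 0 = 6  (slack)
  C2: 10 − 4 = 6  (slack)
  C3: 10 − 8 = 2  (slack)
  C4: 8 − 8 = 0  (binding)
  C5: 26 − 12 = 14  (slack)

Optimal: x_1 = 0, x_2 = 4
Binding: C4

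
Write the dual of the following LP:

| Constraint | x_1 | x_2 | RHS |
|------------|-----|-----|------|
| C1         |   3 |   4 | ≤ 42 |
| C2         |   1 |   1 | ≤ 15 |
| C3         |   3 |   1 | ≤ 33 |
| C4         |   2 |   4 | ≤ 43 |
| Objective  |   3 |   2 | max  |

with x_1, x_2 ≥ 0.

Primal max cᵀx s.t. Ax ≤ b, x ≥ 0  →  Dual min bᵀy s.t. Aᵀy ≥ c, y ≥ 0.

Minimize: z = 42y1 + 15y2 + 33y3 + 43y4

Subject to:
  3y1 + y2 + 3y3 + 2y4 ≥ 3
  4y1 + y2 + y3 + 4y4 ≥ 2
  y1, y2, y3, y4 ≥ 0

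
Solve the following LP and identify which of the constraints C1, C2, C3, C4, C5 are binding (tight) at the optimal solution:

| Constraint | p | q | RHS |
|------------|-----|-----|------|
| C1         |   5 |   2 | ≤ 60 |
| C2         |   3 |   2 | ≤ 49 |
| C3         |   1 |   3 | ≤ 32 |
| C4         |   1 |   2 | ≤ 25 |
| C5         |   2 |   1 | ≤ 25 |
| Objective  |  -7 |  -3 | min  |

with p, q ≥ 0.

At p = 10, q = 5, compute slack b - a·x for each constraint:
  C1: 60 − 60 = 0  (binding)
  C2: 49 − 40 = 9  (slack)
  C3: 32 − 25 = 7  (slack)
  C4: 25 − 20 = 5  (slack)
  C5: 25 − 25 = 0  (binding)

Optimal: p = 10, q = 5
Binding: C1, C5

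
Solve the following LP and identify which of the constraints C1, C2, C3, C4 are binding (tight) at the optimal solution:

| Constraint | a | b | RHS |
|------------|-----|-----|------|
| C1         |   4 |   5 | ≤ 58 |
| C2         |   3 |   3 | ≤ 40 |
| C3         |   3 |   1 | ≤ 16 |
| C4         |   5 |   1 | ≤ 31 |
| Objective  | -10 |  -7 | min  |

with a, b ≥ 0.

At a = 2, b = 10, compute slack b - a·x for each constraint:
  C1: 58 − 58 = 0  (binding)
  C2: 40 − 36 = 4  (slack)
  C3: 16 − 16 = 0  (binding)
  C4: 31 − 20 = 11  (slack)

Optimal: a = 2, b = 10
Binding: C1, C3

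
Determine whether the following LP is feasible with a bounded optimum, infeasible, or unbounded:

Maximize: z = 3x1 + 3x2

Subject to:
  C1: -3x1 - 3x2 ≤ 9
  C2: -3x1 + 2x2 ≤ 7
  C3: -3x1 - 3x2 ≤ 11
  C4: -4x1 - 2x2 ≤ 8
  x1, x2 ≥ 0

Unbounded (objective can increase without bound)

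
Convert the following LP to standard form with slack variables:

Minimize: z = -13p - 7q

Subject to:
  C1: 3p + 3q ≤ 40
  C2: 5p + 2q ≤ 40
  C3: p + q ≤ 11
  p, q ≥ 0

min z = -13p - 7q

s.t.
  3p + 3q + s1 = 40
  5p + 2q + s2 = 40
  p + q + s3 = 11
  p, q, s1, s2, s3 ≥ 0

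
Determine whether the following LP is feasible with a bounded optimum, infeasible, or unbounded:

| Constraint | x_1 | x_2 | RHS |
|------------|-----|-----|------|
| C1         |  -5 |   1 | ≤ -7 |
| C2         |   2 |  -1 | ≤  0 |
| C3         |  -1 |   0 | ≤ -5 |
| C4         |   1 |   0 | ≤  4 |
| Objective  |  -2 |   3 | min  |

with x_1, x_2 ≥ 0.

Infeasible (no feasible solution exists)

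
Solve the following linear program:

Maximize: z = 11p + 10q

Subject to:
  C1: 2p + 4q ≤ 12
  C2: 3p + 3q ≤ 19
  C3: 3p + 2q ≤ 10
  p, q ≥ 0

Evaluate the objective at each vertex of the feasible region:
  z(0, 0) = 0
  z(3.333, 0) = 36.67
  z(2, 2) = 42  ←
  z(0, 3) = 30
The maximum is at p = 2, q = 2.

p = 2, q = 2, z = 42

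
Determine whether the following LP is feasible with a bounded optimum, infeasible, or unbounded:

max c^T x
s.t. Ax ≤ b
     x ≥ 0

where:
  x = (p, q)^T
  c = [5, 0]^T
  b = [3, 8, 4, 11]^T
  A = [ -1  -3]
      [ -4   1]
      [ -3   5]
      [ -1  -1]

Unbounded (objective can increase without bound)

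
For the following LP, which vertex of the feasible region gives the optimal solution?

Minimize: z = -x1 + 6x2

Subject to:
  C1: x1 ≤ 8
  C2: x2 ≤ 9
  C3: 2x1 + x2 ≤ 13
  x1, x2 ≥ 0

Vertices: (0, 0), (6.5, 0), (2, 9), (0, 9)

Evaluate the objective at each vertex of the feasible region:
  z(0, 0) = 0
  z(6.5, 0) = -6.5  ←
  z(2, 9) = 52
  z(0, 9) = 54
The minimum is at x1 = 6.5, x2 = 0.

(6.5, 0)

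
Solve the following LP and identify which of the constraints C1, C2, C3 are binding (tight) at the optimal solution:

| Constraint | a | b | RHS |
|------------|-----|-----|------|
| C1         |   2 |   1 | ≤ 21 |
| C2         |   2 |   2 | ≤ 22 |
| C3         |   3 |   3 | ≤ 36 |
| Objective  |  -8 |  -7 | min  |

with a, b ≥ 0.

At a = 10, b = 1, compute slack b - a·x for each constraint:
  C1: 21 − 21 = 0  (binding)
  C2: 22 − 22 = 0  (binding)
  C3: 36 − 33 = 3  (slack)

Optimal: a = 10, b = 1
Binding: C1, C2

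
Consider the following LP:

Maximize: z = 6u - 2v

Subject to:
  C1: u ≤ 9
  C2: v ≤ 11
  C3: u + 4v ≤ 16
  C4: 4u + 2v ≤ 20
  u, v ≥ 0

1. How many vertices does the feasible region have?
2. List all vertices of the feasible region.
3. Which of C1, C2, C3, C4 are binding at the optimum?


1. 4
2. (0, 0), (5, 0), (3.429, 3.143), (0, 4)
3. C4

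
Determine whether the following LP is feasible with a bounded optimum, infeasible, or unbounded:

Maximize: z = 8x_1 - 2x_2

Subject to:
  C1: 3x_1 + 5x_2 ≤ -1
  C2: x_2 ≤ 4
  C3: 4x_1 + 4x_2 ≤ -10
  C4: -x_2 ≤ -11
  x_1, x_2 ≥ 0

Infeasible (no feasible solution exists)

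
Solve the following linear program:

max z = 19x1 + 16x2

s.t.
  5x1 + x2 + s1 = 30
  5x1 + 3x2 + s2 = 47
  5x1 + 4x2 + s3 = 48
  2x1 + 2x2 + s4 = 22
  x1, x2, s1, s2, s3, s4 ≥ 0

Evaluate the objective at each vertex of the feasible region:
  z(0, 0) = 0
  z(6, 0) = 114
  z(4.8, 6) = 187.2
  z(4, 7) = 188  ←
  z(0, 11) = 176
The maximum is at x1 = 4, x2 = 7.

x1 = 4, x2 = 7, z = 188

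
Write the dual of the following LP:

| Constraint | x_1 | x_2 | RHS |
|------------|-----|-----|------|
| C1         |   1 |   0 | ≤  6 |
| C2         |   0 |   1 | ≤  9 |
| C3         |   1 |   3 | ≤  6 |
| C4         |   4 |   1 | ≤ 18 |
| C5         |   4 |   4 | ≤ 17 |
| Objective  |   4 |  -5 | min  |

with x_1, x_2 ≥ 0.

Primal min cᵀx s.t. Ax ≤ b, x ≥ 0  →  Dual max −bᵀy s.t. Aᵀy ≥ −c, y ≥ 0.

Maximize: z = -6y1 - 9y2 - 6y3 - 18y4 - 17y5

Subject to:
  y1 + y3 + 4y4 + 4y5 ≥ -4
  y2 + 3y3 + y4 + 4y5 ≥ 5
  y1, y2, y3, y4, y5 ≥ 0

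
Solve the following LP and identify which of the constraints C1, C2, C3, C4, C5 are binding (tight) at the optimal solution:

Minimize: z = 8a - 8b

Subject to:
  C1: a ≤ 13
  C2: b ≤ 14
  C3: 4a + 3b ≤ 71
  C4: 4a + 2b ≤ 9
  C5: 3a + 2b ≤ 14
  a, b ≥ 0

At a = 0, b = 4.5, compute slack b - a·x for each constraint:
  C1: 13 − 0 = 13  (slack)
  C2: 14 − 4.5 = 9.5  (slack)
  C3: 71 − 13.5 = 57.5  (slack)
  C4: 9 − 9 = 0  (binding)
  C5: 14 − 9 = 5  (slack)

Optimal: a = 0, b = 4.5
Binding: C4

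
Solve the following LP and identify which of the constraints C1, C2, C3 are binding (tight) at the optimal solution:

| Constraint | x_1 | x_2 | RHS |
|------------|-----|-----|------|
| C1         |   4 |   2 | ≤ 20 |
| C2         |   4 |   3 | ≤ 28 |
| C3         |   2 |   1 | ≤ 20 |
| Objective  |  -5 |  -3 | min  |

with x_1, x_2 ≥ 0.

At x_1 = 1, x_2 = 8, compute slack b - a·x for each constraint:
  C1: 20 − 20 = 0  (binding)
  C2: 28 − 28 = 0  (binding)
  C3: 20 − 10 = 10  (slack)

Optimal: x_1 = 1, x_2 = 8
Binding: C1, C2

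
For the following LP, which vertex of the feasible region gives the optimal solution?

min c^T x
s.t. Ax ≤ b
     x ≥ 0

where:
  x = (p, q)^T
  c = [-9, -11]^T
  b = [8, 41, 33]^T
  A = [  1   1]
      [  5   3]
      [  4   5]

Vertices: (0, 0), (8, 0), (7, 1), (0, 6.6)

Evaluate the objective at each vertex of the feasible region:
  z(0, 0) = 0
  z(8, 0) = -72
  z(7, 1) = -74  ←
  z(0, 6.6) = -72.6
The minimum is at p = 7, q = 1.

(7, 1)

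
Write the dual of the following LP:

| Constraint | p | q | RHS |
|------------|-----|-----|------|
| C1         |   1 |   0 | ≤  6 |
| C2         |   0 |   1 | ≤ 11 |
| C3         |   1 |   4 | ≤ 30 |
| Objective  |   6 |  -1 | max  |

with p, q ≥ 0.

Primal max cᵀx s.t. Ax ≤ b, x ≥ 0  →  Dual min bᵀy s.t. Aᵀy ≥ c, y ≥ 0.

Minimize: z = 6y1 + 11y2 + 30y3

Subject to:
  y1 + y3 ≥ 6
  y2 + 4y3 ≥ -1
  y1, y2, y3 ≥ 0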